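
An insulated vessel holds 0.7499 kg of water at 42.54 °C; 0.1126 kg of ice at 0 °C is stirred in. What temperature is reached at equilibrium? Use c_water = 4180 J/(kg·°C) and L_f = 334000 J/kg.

T_f ≈ 26.6 °C

Taking heat into each body as positive, Σ m c ΔT = 0:
fusion: m_ice L_f = 0.1126×334000 = 37608
  warm the meltwater: 470.67 T
  water: 3134.6(T − 42.54)
3605.2 T = 133345 − 37608 = 95737
T ≈ 26.55 °C — above 0 °C, consistent with complete melting.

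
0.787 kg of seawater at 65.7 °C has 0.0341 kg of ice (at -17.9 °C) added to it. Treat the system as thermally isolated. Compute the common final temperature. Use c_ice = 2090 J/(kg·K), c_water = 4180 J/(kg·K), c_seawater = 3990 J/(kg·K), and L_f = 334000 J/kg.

Heat gained plus heat lost sum to zero:
warm ice to 0 °C: 0.0341·2090·(0 − (-17.9)) = 1275.7; melt ice: 0.0341·334000 = 11389; warm the meltwater: 142.54 T; seawater cools: 0.787·3990·(T − 65.7) = 3140.1(T − 65.7)
3282.7 T = 206307 − 12665 = 193641
T ≈ 58.99 °C — above 0 °C, consistent with complete melting.

T_f ≈ 59.0 °C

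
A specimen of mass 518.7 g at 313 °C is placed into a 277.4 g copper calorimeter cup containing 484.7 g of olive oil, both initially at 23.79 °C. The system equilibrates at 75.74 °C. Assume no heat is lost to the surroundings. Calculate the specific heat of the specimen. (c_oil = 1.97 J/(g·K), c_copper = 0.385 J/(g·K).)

c ≈ 0.448 J/(g·K)

Heat gained plus heat lost sum to zero:
518.7·c·(75.74 − 313) + 484.7·1.97·(75.74 − 23.79) + 277.4·0.385·(75.74 − 23.79) = 0
-123067 c = -55153
c = -55153/-123067 ≈ 0.4482 J/(g·K)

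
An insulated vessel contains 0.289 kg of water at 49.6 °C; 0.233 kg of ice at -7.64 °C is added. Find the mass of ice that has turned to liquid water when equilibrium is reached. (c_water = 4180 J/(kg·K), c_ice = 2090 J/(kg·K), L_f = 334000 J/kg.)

Heat available from the water dropping to 0 °C: 0.289×4180×49.6 = 59918 J.
Warming the ice to 0 °C takes 0.233×2090×7.64 = 3720.5 J, leaving 56197 J for melting.
To melt every bit of ice: 0.233×334000 = 77822 J.
That's not enough to melt it all — equilibrium is at 0 °C with ice remaining.
Mass melted = 56197/334000 ≈ 0.1683 kg.

m_melted ≈ 0.168 kg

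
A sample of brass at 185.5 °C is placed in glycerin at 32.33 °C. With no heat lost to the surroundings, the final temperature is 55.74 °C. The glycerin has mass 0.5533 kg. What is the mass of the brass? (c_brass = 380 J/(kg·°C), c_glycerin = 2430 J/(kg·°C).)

Heat lost by the brass = heat gained by the glycerin:
m×380×(185.5 − 55.74) = 0.5533×2430×(55.74 − 32.33)
49309 m = 31475  ⇒  m ≈ 0.6383 kg

m ≈ 0.638 kg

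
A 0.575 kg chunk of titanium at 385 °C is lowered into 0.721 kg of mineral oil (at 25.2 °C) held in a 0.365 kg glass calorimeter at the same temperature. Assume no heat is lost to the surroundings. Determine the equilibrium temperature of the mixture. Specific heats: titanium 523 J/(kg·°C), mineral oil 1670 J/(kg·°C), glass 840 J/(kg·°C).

T_f ≈ 84.9 °C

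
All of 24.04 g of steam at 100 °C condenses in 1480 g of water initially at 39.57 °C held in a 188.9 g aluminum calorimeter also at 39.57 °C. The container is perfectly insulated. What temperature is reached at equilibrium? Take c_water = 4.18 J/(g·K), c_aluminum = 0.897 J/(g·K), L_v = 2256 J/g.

T_f ≈ 48.9 °C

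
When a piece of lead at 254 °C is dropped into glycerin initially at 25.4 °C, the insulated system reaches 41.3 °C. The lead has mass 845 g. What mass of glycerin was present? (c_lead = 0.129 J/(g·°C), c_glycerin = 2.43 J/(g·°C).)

Taking heat into each body as positive, Σ m c ΔT = 0:
845×0.129×(41.3 − 254) + m×2.43×(41.3 − 25.4) = 0
38.64 m = 23185
m = 23185/38.64 ≈ 600.1 g

m ≈ 600 g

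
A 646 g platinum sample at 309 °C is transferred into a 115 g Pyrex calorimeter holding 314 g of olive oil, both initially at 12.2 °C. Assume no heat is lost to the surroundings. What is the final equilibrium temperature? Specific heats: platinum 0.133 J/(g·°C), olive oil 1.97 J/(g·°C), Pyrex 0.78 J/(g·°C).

Let T be the final temperature. ΣQ_i = 0:
646*0.133*(T − 309) + 314*1.97*(T − 12.2) + 115*0.78*(T − 12.2) = 0
85.92(T − 309) + 618.58(T − 12.2) + 89.7(T − 12.2) = 0
794.2 T = 35190
T = 35190/794.2 ≈ 44.31 °C

T_f ≈ 44.3 °C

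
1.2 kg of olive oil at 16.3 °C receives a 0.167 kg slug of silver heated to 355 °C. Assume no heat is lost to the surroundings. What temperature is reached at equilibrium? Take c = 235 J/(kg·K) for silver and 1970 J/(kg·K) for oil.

Taking heat into each body as positive, Σ m c ΔT = 0:
0.167*235*(T − 355) + 1.2*1970*(T − 16.3) = 0
(39.25 + 2364) T = 39.25*355 + 2364*16.3
T = 52465 / 2403.2 = 21.8 °C

T_f ≈ 21.8 °C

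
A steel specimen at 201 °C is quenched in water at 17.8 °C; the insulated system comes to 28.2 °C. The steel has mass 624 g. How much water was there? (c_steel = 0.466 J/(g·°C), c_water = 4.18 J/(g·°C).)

|Q_steel| = |Q_water|:
624×0.466×(201 − 28.2) = m×4.18×(28.2 − 17.8)
43.47 m = 50247  ⇒  m ≈ 1156 g

m ≈ 1160 g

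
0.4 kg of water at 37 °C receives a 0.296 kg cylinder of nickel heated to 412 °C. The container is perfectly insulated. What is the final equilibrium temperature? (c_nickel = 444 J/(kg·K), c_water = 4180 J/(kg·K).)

T_f ≈ 64.3 °C

T_f = Σ m_i c_i T_i / Σ m_i c_i:
T_f = (131.42·412 + 1672·37) / (131.42 + 1672)
    = 116011 / 1803.4 ≈ 64.33 °C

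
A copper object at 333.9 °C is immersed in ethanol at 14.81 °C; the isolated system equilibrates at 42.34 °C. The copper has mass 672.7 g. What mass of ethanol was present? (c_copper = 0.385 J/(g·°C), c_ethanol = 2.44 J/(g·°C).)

Net heat exchanged in the isolated system is zero:
672.7×0.385×(42.34 − 333.9) + m×2.44×(42.34 − 14.81) = 0
67.17 m = 75511
m = 75511/67.17 ≈ 1124 g

m ≈ 1120 g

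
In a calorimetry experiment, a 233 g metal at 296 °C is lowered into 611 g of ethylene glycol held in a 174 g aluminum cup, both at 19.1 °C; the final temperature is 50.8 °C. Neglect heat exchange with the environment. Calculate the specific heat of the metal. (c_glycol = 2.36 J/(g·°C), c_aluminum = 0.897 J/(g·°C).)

c ≈ 0.887 J/(g·°C)

Let T be the final temperature. ΣQ_i = 0:
233·c·(50.8 − 296) + 611·2.36·(50.8 − 19.1) + 174·0.897·(50.8 − 19.1) = 0
-57132 c = -50658
c = -50658/-57132 ≈ 0.8867 J/(g·°C)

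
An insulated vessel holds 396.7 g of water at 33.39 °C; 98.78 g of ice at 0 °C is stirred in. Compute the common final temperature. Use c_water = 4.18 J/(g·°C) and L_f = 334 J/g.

Setting the total heat transfer to zero:
melt ice: 98.78×334 = 32993
  warm the meltwater: 412.9 T
  water: 1658.2(T − 33.39)
2071.1 T = 55367 − 32993 = 22375
T ≈ 10.80 °C. Since T > 0 °C, the all-ice-melts assumption holds.

T_f ≈ 10.8 °C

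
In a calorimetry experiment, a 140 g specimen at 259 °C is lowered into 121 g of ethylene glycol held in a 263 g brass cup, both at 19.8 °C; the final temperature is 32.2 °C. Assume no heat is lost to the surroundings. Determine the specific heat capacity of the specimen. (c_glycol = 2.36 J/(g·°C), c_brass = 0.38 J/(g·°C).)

Energy conservation, ΣQ = 0:
140×c×(32.2 − 259) + 121×2.36×(32.2 − 19.8) + 263×0.38×(32.2 − 19.8) = 0
-31752 c = -4780.2
c = -4780.2/-31752 ≈ 0.1505 J/(g·°C)

c ≈ 0.151 J/(g·°C)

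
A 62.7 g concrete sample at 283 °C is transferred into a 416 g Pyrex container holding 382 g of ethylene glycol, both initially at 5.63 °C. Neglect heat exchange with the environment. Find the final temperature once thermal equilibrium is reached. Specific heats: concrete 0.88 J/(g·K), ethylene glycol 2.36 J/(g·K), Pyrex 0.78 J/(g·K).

T_f ≈ 17.6 °C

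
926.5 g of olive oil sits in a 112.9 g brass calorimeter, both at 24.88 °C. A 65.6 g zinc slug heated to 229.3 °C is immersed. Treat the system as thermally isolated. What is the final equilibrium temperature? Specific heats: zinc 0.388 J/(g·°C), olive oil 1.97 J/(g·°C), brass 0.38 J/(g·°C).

Energy conservation, ΣQ = 0:
65.6*0.388*(T − 229.3) + 926.5*1.97*(T − 24.88) + 112.9*0.38*(T − 24.88) = 0
25.45(T − 229.3) + 1825.2(T − 24.88) + 42.9(T − 24.88) = 0
1893.6 T = 52315
T = 52315 / 1893.6 = 27.6 °C

T_f ≈ 27.6 °C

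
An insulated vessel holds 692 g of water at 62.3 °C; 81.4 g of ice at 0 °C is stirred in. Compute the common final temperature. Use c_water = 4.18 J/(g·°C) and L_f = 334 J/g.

T_f ≈ 47.3 °C

Sum of m c ΔT and latent-heat terms is zero:
melt ice: 81.4·334 = 27188
  meltwater 0→T: 81.4·4.18·T = 340.25 T
  water cools: 692·4.18·(T − 62.3) = 2892.6(T − 62.3)
3232.8 T = 180206 − 27188 = 153019
T ≈ 47.33 °C. Since T > 0 °C, the all-ice-melts assumption holds.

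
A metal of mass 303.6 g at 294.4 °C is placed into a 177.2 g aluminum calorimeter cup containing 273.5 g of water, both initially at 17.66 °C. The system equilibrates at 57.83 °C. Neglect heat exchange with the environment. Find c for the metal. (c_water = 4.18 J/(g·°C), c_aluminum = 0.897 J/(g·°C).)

c ≈ 0.728 J/(g·°C)

Conservation of energy gives ΣQ = 0:
303.6·c·(57.83 − 294.4) + 273.5·4.18·(57.83 − 17.66) + 177.2·0.897·(57.83 − 17.66) = 0
-71823 c = -52309
c = -52309/-71823 ≈ 0.7283 J/(g·°C)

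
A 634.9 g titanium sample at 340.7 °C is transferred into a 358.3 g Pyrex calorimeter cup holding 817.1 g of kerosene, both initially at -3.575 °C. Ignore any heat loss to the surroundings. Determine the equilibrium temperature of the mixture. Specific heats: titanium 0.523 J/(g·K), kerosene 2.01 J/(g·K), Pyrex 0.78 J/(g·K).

T_f ≈ 47.1 °C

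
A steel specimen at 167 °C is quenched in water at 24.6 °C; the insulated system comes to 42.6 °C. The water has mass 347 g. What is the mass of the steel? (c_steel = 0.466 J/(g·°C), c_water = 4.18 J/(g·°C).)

Let T be the final temperature. ΣQ_i = 0:
m×0.466×(42.6 − 167) + 347×4.18×(42.6 − 24.6) = 0
-57.97 m = -26108
m = -26108/-57.97 ≈ 450.4 g

m ≈ 450 g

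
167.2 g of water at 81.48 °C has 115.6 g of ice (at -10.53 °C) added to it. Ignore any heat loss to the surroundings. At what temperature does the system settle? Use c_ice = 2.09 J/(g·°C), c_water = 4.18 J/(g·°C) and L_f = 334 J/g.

Let T be the final temperature. ΣQ_i = 0:
warm ice to 0 °C: 115.6×2.09×(0 − (-10.53)) = 2544.1
  fusion: m_ice L_f = 115.6×334 = 38610
  warm the meltwater: 483.21 T
  water cools: 167.2×4.18×(T − 81.48) = 698.9(T − 81.48)
1182.1 T = 56946 − 41154 = 15792
T ≈ 13.36 °C. Since T > 0 °C, the all-ice-melts assumption holds.

T_f ≈ 13.4 °C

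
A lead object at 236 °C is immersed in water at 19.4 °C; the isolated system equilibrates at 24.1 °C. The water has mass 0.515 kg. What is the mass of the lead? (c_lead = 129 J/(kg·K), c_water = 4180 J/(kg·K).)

m ≈ 0.37 kg

|Q_lead| = |Q_water|:
m·129·(236 − 24.1) = 0.515·4180·(24.1 − 19.4)
27335 m = 10118  ⇒  m ≈ 0.3701 kg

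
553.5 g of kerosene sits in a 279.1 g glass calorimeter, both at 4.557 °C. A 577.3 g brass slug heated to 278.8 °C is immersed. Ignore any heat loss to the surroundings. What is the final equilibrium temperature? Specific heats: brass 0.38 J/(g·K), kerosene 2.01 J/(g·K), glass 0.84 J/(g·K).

Conservation of energy gives ΣQ = 0:
577.3×0.38×(T − 278.8) + 553.5×2.01×(T − 4.557) + 279.1×0.84×(T − 4.557) = 0
219.37(T − 278.8) + 1112.5(T − 4.557) + 234.44(T − 4.557) = 0
(219.37 + 1112.5 + 234.44) T = 219.37×278.8 + 1112.5×4.557 + 234.44×4.557
T = 67300/1566.4 ≈ 42.97 °C

T_f ≈ 43.0 °C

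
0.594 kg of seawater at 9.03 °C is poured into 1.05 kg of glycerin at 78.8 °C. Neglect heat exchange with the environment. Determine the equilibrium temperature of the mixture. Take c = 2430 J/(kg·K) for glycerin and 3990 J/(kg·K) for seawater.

T_f ≈ 45.2 °C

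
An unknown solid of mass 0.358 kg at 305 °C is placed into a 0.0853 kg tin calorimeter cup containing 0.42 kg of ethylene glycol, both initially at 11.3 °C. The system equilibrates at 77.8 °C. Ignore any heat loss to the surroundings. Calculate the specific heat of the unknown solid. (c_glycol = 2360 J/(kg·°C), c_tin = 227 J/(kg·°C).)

Conservation of energy gives ΣQ = 0:
0.358×c×(77.8 − 305) + 0.42×2360×(77.8 − 11.3) + 0.0853×227×(77.8 − 11.3) = 0
-81.34 c = -67202
c = -67202/-81.34 ≈ 826.2 J/(kg·°C)

c ≈ 826 J/(kg·°C)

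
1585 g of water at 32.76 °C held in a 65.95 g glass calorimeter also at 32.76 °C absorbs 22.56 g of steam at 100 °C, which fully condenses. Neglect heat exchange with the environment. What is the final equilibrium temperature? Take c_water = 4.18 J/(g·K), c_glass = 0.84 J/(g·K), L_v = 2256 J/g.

Energy balance with sensible and latent terms:
condense steam: −22.56×2256 = −50895; condensed water 100 °C→T: 94.3(T − 100); original water: 6625.3(T − 32.76); cup: 55.4(T − 32.76)
6775 T = 50895 + 9430.1 + 218860 = 279185
T ≈ 41.21 °C — below 100 °C, confirming all the steam condensed.

T_f ≈ 41.2 °C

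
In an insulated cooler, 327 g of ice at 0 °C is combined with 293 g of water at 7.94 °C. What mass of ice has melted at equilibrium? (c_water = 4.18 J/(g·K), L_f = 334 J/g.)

m_melted ≈ 29.1 g

Water can give up m c ΔT = 293×4.18×7.94 = 9724.4 J before reaching 0 °C.
Fully melting the ice requires m_ice L_f = 327×334 = 109218 J.
Since 9724.4 < 109218 J, not all the ice melts; equilibrium is at 0 °C.
m_melted×334 = 9724.4  ⇒  m_melted ≈ 29.12 g.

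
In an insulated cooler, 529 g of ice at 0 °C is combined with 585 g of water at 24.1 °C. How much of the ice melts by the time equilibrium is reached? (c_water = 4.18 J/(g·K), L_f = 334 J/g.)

m_melted ≈ 176 g

Heat available from the water dropping to 0 °C: 585·4.18·24.1 = 58932 J.
Melting all 529 g of ice would need 529·334 = 176686 J.
That's not enough to melt it all — equilibrium is at 0 °C with ice remaining.
m_melted·334 = 58932  ⇒  m_melted ≈ 176.4 g.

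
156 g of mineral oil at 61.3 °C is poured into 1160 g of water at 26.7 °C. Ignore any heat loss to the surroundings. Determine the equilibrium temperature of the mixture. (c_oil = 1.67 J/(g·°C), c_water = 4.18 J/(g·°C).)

T_f ≈ 28.5 °C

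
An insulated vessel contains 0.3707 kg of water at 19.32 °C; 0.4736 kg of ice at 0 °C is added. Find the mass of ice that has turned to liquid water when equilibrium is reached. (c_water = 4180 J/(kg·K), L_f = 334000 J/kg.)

m_melted ≈ 0.0896 kg

Heat available from the water dropping to 0 °C: 0.3707×4180×19.32 = 29937 J.
To melt every bit of ice: 0.4736×334000 = 158182 J.
That's not enough to melt it all — equilibrium is at 0 °C with ice remaining.
m_melt = 29937 / L_f = 0.08963 kg.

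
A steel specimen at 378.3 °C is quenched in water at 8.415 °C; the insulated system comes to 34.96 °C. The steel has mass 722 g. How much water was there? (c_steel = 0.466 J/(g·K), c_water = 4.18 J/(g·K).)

m ≈ 1040 g

Conservation of energy gives ΣQ = 0:
722·0.466·(34.96 − 378.3) + m·4.18·(34.96 − 8.415) = 0
110.96 m = 115517
m = 115517/110.96 ≈ 1041 g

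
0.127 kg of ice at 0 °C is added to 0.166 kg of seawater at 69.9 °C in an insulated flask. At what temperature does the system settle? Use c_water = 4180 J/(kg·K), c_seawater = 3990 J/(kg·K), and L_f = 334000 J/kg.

T_f ≈ 3.3 °C

Let T be the final temperature. ΣQ_i = 0:
latent heat to melt: 0.127×334000 = 42418
  meltwater 0→T: 0.127×4180×T = 530.86 T
  seawater: 662.34(T − 69.9)
1193.2 T = 46298 − 42418 = 3879.6
T ≈ 3.25 °C. Since T > 0 °C, the all-ice-melts assumption holds.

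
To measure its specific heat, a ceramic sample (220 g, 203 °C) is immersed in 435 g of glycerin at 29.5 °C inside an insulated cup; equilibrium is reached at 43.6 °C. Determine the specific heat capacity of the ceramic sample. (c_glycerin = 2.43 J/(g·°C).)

m_s c (T_s − T_f) = m_glycerin c_glycerin (T_f − T_0):
220·c·(203 − 43.6) = 435·2.43·(43.6 − 29.5)
35068 c = 14904  ⇒  c ≈ 0.425 J/(g·°C)

c ≈ 0.425 J/(g·°C)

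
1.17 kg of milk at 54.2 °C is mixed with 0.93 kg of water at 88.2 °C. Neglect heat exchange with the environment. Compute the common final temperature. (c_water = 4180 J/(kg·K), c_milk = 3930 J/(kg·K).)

Heat gained plus heat lost sum to zero:
0.93*4180*(T − 88.2) + 1.17*3930*(T − 54.2) = 0
(3887.4 + 4598.1) T = 3887.4*88.2 + 4598.1*54.2
T = 592086/8485.5 ≈ 69.78 °C

T_f ≈ 69.8 °C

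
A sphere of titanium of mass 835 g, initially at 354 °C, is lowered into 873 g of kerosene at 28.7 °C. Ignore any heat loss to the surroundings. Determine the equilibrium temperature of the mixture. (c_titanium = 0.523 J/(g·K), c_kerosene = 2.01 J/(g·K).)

T_f ≈ 93.5 °C

Conservation of energy gives ΣQ = 0:
835*0.523*(T − 354) + 873*2.01*(T − 28.7) = 0
2191.4 T = 204954
T ≈ 93.53 °C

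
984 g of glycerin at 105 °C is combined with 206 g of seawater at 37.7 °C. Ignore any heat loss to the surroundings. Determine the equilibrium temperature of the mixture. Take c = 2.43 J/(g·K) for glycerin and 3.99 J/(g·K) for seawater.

T_f ≈ 87.8 °C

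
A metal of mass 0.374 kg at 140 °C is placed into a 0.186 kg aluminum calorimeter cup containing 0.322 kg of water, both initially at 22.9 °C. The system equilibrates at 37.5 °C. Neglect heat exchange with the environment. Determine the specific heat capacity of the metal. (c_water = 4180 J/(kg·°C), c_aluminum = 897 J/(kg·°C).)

c ≈ 576 J/(kg·°C)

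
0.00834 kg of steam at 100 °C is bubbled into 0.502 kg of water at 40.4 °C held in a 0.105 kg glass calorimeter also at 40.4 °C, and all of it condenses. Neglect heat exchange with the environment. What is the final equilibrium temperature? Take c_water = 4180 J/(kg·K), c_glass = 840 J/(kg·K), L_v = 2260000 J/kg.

Heat gained plus heat lost sum to zero:
condense steam: −0.00834×2260000 = −18848
  condensate cools 100→T: 0.00834×4180×(T − 100) = 34.86(T − 100)
  water warms: 0.502×4180×(T − 40.4) = 2098.4(T − 40.4)
  cup: 88.2(T − 40.4)
2221.4 T = 18848 + 3486.1 + 88337 = 110672
T ≈ 49.82 °C, under the boiling point, so the assumption holds.

T_f ≈ 49.8 °C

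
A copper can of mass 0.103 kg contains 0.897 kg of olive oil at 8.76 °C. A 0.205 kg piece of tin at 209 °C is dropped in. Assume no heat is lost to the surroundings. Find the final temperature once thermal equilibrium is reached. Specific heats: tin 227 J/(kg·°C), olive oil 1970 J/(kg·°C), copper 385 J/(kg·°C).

T_f ≈ 13.8 °C

Let T be the final temperature. ΣQ_i = 0:
0.205·227·(T − 209) + 0.897·1970·(T − 8.76) + 0.103·385·(T − 8.76) = 0
1853.3 T = 25553
T ≈ 13.79 °C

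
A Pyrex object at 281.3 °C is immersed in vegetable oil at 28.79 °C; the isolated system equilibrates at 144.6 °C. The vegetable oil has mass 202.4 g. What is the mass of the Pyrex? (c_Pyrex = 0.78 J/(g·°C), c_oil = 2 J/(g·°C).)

Heat lost by the Pyrex = heat gained by the oil:
m×0.78×(281.3 − 144.6) = 202.4×2×(144.6 − 28.79)
106.63 m = 46880  ⇒  m ≈ 439.7 g

m ≈ 440 g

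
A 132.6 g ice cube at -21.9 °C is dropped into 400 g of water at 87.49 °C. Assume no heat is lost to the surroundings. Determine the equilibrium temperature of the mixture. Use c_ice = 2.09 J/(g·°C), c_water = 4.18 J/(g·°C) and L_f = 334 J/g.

T_f ≈ 43.1 °C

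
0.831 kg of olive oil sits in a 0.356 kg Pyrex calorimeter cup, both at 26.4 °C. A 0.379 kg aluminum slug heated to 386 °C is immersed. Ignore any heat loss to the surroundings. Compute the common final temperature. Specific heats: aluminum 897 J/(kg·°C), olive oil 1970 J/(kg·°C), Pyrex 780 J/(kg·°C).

T_f ≈ 80.6 °C

Net heat exchanged in the isolated system is zero:
0.379·897·(T − 386) + 0.831·1970·(T − 26.4) + 0.356·780·(T − 26.4) = 0
339.96(T − 386) + 1637.1(T − 26.4) + 277.68(T − 26.4) = 0
(339.96 + 1637.1 + 277.68) T = 339.96·386 + 1637.1·26.4 + 277.68·26.4
T = 181775/2254.7 ≈ 80.62 °C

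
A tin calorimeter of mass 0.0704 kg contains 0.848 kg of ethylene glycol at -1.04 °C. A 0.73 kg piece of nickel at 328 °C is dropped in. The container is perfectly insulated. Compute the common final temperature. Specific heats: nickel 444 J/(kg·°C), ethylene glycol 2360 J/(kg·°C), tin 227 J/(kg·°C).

T_f ≈ 44.5 °C

Conservation of energy gives ΣQ = 0:
0.73*444*(T − 328) + 0.848*2360*(T − (-1.04)) + 0.0704*227*(T − (-1.04)) = 0
324.12(T − 328) + 2001.3(T − (-1.04)) + 15.98(T − (-1.04)) = 0
(324.12 + 2001.3 + 15.98) T = 324.12*328 + 2001.3*(-1.04) + 15.98*(-1.04)
T = 104213 / 2341.4 = 44.5 °C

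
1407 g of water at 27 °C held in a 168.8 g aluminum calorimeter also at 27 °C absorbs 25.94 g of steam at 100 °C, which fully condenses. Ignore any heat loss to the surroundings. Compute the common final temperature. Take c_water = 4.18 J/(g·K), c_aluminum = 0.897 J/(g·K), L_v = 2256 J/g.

T_f ≈ 37.8 °C

Net heat exchanged in the isolated system is zero:
steam→water at 100 °C releases m L_v = 25.94·2256 = 58521; condensed water 100 °C→T: 108.43(T − 100); water warms: 1407·4.18·(T − 27) = 5881.3(T − 27); aluminum cup: 168.8·0.897·(T − 27) = 151.41(T − 27)
6141.1 T = 58521 + 10843 + 162882 = 232246
T ≈ 37.82 °C — below 100 °C, confirming all the steam condensed.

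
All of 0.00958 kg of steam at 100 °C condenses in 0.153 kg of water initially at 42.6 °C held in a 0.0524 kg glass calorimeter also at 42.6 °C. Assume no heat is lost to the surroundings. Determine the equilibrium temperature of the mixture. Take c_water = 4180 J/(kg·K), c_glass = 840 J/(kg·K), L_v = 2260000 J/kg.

T_f ≈ 75.7 °C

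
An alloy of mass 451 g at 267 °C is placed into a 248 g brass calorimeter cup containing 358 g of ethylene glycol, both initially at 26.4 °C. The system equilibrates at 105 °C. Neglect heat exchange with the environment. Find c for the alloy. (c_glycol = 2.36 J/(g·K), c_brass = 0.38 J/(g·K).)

c ≈ 1.01 J/(g·K)

Let T be the final temperature. ΣQ_i = 0:
451·c·(105 − 267) + 358·2.36·(105 − 26.4) + 248·0.38·(105 − 26.4) = 0
-73062 c = -73815
c = -73815/-73062 ≈ 1.01 J/(g·K)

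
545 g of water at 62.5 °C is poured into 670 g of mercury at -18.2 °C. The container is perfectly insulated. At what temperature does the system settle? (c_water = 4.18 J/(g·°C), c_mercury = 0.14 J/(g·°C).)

T_f ≈ 59.3 °C

Heat lost by the water equals heat gained by the mercury:
545*4.18*(62.5 − T) = 670*0.14*(T − (-18.2))
2278.1(62.5 − T) = 93.8(T − (-18.2))
2371.9 T = 140674  ⇒  T ≈ 59.31 °C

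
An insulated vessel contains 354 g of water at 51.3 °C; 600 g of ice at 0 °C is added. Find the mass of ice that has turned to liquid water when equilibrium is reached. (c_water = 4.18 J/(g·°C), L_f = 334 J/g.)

m_melted ≈ 227 g

Heat available from the water dropping to 0 °C: 354·4.18·51.3 = 75910 J.
Fully melting the ice requires m_ice L_f = 600·334 = 200400 J.
75910 J < 200400 J, so only part of the ice melts and the system sits at 0 °C.
m_melt = 75910 / L_f = 227.3 g.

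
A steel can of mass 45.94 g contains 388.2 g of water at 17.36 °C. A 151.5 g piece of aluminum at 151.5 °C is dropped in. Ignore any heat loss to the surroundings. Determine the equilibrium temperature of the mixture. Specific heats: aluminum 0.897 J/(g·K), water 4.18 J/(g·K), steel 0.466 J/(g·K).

T_f ≈ 27.6 °C

With ΣQ=0 the equilibrium temperature is the m·c-weighted mean:
T_f = (135.9·151.5 + 1622.7·17.36 + 21.41·17.36) / (135.9 + 1622.7 + 21.41)
    = 49129 / 1780 ≈ 27.60 °C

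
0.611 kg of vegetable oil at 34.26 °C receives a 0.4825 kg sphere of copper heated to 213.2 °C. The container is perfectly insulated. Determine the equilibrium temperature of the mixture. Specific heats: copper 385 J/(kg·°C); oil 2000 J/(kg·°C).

T_f ≈ 57.9 °C

Let T be the final temperature. ΣQ_i = 0:
0.4825×385×(T − 213.2) + 0.611×2000×(T − 34.26) = 0
185.76(T − 213.2) + 1222(T − 34.26) = 0
1407.8 T = 81470
T ≈ 57.87 °C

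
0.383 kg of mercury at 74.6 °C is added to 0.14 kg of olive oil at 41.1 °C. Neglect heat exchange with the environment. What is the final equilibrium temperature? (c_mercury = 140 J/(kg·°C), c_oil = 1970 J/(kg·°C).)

T_f ≈ 46.6 °C

Setting the total heat transfer to zero:
0.383×140×(T − 74.6) + 0.14×1970×(T − 41.1) = 0
53.62(T − 74.6) + 275.8(T − 41.1) = 0
329.42 T = 15335
T ≈ 46.55 °C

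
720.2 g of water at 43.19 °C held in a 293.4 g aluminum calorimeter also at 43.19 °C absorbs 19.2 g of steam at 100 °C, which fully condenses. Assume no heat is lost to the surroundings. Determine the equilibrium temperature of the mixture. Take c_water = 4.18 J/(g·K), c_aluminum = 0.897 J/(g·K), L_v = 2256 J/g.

T_f ≈ 57.5 °C

Conservation of energy gives ΣQ = 0:
latent heat released on condensation: 19.2×2256 = 43315
  condensed water 100 °C→T: 80.26(T − 100)
  original water: 3010.4(T − 43.19)
  aluminum cup: 293.4×0.897×(T − 43.19) = 263.18(T − 43.19)
3353.9 T = 43315 + 8025.6 + 141387 = 192728
T ≈ 57.46 °C, under the boiling point, so the assumption holds.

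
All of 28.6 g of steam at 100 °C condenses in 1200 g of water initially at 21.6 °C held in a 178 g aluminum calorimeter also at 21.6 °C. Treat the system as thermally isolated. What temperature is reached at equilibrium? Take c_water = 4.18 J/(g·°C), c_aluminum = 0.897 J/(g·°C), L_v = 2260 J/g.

T_f ≈ 35.6 °C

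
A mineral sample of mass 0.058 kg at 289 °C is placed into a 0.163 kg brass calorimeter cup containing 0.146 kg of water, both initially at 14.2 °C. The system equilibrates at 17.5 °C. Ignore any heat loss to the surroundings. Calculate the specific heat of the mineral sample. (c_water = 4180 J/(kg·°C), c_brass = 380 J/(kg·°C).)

c ≈ 141 J/(kg·°C)

Conservation of energy gives ΣQ = 0:
0.058·c·(17.5 − 289) + 0.146·4180·(17.5 − 14.2) + 0.163·380·(17.5 − 14.2) = 0
-15.75 c = -2218.3
c = -2218.3/-15.75 ≈ 140.9 J/(kg·°C)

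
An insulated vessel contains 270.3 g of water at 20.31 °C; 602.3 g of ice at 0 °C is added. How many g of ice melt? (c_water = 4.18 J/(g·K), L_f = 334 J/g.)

Heat available from the water dropping to 0 °C: 270.3·4.18·20.31 = 22947 J.
To melt every bit of ice: 602.3·334 = 201168 J.
Since 22947 < 201168 J, not all the ice melts; equilibrium is at 0 °C.
m_melt = 22947 / L_f = 68.7 g.

m_melted ≈ 68.7 g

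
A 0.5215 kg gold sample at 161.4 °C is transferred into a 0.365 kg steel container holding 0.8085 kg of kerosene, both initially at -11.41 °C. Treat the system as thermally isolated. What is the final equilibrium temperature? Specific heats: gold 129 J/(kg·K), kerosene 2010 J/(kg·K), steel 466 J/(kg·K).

T_f is the heat-capacity-weighted average of the initial temperatures:
T_f = (67.27·161.4 + 1625.1·(-11.41) + 170.09·(-11.41)) / (67.27 + 1625.1 + 170.09)
    = -9625 / 1862.4 ≈ -5.17 °C

T_f ≈ -5.2 °C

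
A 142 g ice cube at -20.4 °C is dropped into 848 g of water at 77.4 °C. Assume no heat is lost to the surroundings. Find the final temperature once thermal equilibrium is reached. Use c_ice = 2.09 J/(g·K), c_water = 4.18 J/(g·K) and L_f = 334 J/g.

T_f ≈ 53.4 °C

Heat gained plus heat lost sum to zero:
warm ice to 0 °C: 142·2.09·(0 − (-20.4)) = 6054.3; melt ice: 142·334 = 47428; warm the meltwater: 593.56 T; water cools: 848·4.18·(T − 77.4) = 3544.6(T − 77.4)
4138.2 T = 274355 − 53482 = 220873
T ≈ 53.37 °C (positive, so assuming full melt was valid).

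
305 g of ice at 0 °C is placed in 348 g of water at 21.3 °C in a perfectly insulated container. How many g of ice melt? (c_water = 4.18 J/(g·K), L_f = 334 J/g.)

Heat available from the water dropping to 0 °C: 348·4.18·21.3 = 30984 J.
Melting all 305 g of ice would need 305·334 = 101870 J.
That's not enough to melt it all — equilibrium is at 0 °C with ice remaining.
m_melted·334 = 30984  ⇒  m_melted ≈ 92.77 g.

m_melted ≈ 92.8 g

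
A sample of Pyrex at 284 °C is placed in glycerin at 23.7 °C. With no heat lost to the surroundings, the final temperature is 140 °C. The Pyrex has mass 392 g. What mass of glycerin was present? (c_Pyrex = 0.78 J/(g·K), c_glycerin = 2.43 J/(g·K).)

m ≈ 156 g

Heat gained plus heat lost sum to zero:
392·0.78·(140 − 284) + m·2.43·(140 − 23.7) = 0
282.61 m = 44029
m = 44029/282.61 ≈ 155.8 g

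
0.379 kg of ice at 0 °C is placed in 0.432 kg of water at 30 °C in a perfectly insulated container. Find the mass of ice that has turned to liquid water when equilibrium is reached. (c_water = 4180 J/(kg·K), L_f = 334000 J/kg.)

m_melted ≈ 0.162 kg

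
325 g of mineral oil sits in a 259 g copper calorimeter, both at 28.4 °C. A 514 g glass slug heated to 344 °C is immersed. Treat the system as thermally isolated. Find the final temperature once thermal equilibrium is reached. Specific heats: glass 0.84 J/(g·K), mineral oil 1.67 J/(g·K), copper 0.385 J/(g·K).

Energy conservation, ΣQ = 0:
514·0.84·(T − 344) + 325·1.67·(T − 28.4) + 259·0.385·(T − 28.4) = 0
431.76(T − 344) + 542.75(T − 28.4) + 99.72(T − 28.4) = 0
1074.2 T = 166771
T ≈ 155.25 °C

T_f ≈ 155.2 °C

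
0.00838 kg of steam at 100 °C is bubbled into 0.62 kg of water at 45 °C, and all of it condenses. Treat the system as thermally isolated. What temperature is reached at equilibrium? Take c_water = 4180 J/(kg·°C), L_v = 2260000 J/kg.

T_f ≈ 52.9 °C

Heat gained plus heat lost sum to zero:
steam→water at 100 °C releases m L_v = 0.00838×2260000 = 18939
  condensed water 100 °C→T: 35.03(T − 100)
  water warms: 0.62×4180×(T − 45) = 2591.6(T − 45)
2626.6 T = 18939 + 3502.8 + 116622 = 139064
T ≈ 52.94 °C, under the boiling point, so the assumption holds.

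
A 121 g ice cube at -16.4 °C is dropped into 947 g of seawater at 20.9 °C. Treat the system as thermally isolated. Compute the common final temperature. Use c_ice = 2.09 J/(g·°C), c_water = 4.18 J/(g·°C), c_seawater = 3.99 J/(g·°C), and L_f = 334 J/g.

Conservation of energy gives ΣQ = 0:
ice -16.4→0 °C: 121·2.09·16.4 = 4147.4
  latent heat to melt: 121·334 = 40414
  meltwater 0→T: 121·4.18·T = 505.78 T
  seawater: 3778.5(T − 20.9)
4284.3 T = 78971 − 44561 = 34410
T ≈ 8.03 °C — above 0 °C, consistent with complete melting.

T_f ≈ 8.0 °C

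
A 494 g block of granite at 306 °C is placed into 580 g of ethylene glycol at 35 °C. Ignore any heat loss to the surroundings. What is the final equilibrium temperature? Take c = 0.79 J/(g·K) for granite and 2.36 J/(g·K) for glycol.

|Q_granite| = |Q_glycol|:
494*0.79*(306 − T) = 580*2.36*(T − 35)
390.26(306 − T) = 1368.8(T − 35)
1759.1 T = 167328  ⇒  T ≈ 95.12 °C

T_f ≈ 95.1 °C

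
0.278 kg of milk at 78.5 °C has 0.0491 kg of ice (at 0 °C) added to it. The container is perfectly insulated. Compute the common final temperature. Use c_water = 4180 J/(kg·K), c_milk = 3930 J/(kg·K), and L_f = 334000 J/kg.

T_f ≈ 53.4 °C

Setting the total heat transfer to zero:
melt ice: 0.0491·334000 = 16399; warm the meltwater: 205.24 T; milk: 1092.5(T − 78.5)
1297.8 T = 85764 − 16399 = 69365
T ≈ 53.45 °C — above 0 °C, consistent with complete melting.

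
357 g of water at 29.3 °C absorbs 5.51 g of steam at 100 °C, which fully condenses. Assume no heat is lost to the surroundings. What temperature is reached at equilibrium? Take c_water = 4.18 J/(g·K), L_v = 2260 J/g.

T_f ≈ 38.6 °C

Let T be the final temperature. ΣQ_i = 0:
steam→water at 100 °C releases m L_v = 5.51×2260 = 12453
  condensate cools 100→T: 5.51×4.18×(T − 100) = 23.03(T − 100)
  water warms: 357×4.18×(T − 29.3) = 1492.3(T − 29.3)
1515.3 T = 12453 + 2303.2 + 43723 = 58479
T ≈ 38.59 °C (< 100 °C, so full condensation is consistent).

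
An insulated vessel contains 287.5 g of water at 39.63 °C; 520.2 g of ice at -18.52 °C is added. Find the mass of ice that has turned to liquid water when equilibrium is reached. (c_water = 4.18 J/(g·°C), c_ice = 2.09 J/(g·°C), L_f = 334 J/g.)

m_melted ≈ 82.3 g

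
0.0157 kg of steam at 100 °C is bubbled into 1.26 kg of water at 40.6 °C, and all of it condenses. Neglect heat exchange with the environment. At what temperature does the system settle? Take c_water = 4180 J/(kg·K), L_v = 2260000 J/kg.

T_f ≈ 48.0 °C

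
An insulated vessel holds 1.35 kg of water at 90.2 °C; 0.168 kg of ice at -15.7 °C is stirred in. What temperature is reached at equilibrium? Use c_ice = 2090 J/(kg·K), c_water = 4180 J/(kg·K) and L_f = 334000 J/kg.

Conservation of energy gives ΣQ = 0:
warm ice to 0 °C: 0.168×2090×(0 − (-15.7)) = 5512.6
  melt ice: 0.168×334000 = 56112
  warm the meltwater: 702.24 T
  water cools: 1.35×4180×(T − 90.2) = 5643(T − 90.2)
6345.2 T = 508999 − 61625 = 447374
T ≈ 70.51 °C (positive, so assuming full melt was valid).

T_f ≈ 70.5 °C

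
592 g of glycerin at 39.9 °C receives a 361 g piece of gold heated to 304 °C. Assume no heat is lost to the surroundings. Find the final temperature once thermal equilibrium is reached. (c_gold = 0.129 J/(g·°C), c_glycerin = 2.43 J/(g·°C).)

Energy conservation, ΣQ = 0:
361*0.129*(T − 304) + 592*2.43*(T − 39.9) = 0
(46.57 + 1438.6) T = 46.57*304 + 1438.6*39.9
T = 71556 / 1485.1 = 48.2 °C

T_f ≈ 48.2 °C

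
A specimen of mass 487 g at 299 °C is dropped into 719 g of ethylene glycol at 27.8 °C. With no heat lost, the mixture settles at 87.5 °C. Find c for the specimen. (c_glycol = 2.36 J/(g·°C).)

Let T be the final temperature. ΣQ_i = 0:
487×c×(87.5 − 299) + 719×2.36×(87.5 − 27.8) = 0
-103000 c = -101301
c = -101301/-103000 ≈ 0.9835 J/(g·°C)

c ≈ 0.984 J/(g·°C)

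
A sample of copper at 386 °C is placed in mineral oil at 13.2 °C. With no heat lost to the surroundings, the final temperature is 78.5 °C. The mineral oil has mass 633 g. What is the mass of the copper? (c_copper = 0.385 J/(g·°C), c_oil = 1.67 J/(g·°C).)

m ≈ 583 g

Energy conservation, ΣQ = 0:
m×0.385×(78.5 − 386) + 633×1.67×(78.5 − 13.2) = 0
-118.39 m = -69029
m = -69029/-118.39 ≈ 583.1 g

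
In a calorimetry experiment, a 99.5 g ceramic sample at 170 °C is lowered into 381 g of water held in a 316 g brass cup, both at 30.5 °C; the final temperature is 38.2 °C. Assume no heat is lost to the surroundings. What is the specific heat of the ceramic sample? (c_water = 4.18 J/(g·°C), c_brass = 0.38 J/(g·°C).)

Net heat exchanged in the isolated system is zero:
99.5·c·(38.2 − 170) + 381·4.18·(38.2 − 30.5) + 316·0.38·(38.2 − 30.5) = 0
-13114 c = -13187
c = -13187/-13114 ≈ 1.006 J/(g·°C)

c ≈ 1.01 J/(g·°C)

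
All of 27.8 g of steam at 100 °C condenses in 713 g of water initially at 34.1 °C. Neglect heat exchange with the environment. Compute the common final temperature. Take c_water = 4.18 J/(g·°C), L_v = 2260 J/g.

T_f ≈ 56.9 °C

Setting the total heat transfer to zero:
latent heat released on condensation: 27.8·2260 = 62828; condensed water 100 °C→T: 116.2(T − 100); original water: 2980.3(T − 34.1)
3096.5 T = 62828 + 11620 + 101630 = 176078
T ≈ 56.86 °C (< 100 °C, so full condensation is consistent).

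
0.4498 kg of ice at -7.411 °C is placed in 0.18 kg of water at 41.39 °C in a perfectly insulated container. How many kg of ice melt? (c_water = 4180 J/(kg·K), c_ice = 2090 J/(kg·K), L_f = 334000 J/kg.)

m_melted ≈ 0.0724 kg

Cooling the water to 0 °C releases 0.18·4180·41.39 = 31142 J.
Of that, 0.4498·2090·7.411 = 6966.9 J goes to bring the ice to 0 °C, leaving 24175 J.
Melting all 0.4498 kg of ice would need 0.4498·334000 = 150233 J.
24175 J < 150233 J, so only part of the ice melts and the system sits at 0 °C.
Mass melted = 24175/334000 ≈ 0.07238 kg.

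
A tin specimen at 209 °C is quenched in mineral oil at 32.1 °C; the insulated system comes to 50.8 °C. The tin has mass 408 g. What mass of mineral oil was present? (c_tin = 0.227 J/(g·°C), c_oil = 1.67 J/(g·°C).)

m ≈ 469 g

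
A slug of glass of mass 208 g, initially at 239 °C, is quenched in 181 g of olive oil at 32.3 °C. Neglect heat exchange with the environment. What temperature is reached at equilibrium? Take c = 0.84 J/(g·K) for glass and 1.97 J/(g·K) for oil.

T_f ≈ 100.3 °C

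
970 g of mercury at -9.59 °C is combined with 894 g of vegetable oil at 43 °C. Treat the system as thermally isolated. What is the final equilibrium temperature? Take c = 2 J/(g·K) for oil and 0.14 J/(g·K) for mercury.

T_f ≈ 39.3 °C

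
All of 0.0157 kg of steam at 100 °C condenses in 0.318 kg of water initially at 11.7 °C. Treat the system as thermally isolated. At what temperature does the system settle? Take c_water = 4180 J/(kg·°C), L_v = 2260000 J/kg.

T_f ≈ 41.3 °C

Conservation of energy gives ΣQ = 0:
latent heat released on condensation: 0.0157×2260000 = 35482; condensed water 100 °C→T: 65.63(T − 100); original water: 1329.2(T − 11.7)
1394.9 T = 35482 + 6562.6 + 15552 = 57597
T ≈ 41.29 °C — below 100 °C, confirming all the steam condensed.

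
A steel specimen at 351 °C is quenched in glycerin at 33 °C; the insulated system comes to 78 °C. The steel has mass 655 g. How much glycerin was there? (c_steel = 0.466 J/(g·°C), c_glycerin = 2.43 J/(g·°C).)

Heat gained plus heat lost sum to zero:
655·0.466·(78 − 351) + m·2.43·(78 − 33) = 0
109.35 m = 83328
m = 83328/109.35 ≈ 762 g

m ≈ 762 g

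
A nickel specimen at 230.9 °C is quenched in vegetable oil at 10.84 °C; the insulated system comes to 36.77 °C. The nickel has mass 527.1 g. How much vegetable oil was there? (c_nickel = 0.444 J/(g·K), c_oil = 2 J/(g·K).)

m ≈ 876 g

Heat lost by the nickel = heat gained by the oil:
527.1·0.444·(230.9 − 36.77) = m·2·(36.77 − 10.84)
51.86 m = 45433  ⇒  m ≈ 876.1 g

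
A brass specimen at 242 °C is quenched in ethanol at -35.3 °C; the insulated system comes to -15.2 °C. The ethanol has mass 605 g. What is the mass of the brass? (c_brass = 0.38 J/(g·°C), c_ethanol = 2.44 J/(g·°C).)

m ≈ 304 g

|Q_brass| = |Q_ethanol|:
m×0.38×(242 − -15.2) = 605×2.44×(-15.2 − (-35.3))
97.74 m = 29672  ⇒  m ≈ 303.6 g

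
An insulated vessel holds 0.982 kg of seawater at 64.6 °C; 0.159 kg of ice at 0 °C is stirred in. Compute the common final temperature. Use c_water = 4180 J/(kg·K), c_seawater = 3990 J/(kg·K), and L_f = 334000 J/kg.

T_f ≈ 43.6 °C

Conservation of energy gives ΣQ = 0:
melt ice: 0.159×334000 = 53106
  meltwater 0→T: 0.159×4180×T = 664.62 T
  seawater cools: 0.982×3990×(T − 64.6) = 3918.2(T − 64.6)
4582.8 T = 253114 − 53106 = 200008
T ≈ 43.64 °C. Since T > 0 °C, the all-ice-melts assumption holds.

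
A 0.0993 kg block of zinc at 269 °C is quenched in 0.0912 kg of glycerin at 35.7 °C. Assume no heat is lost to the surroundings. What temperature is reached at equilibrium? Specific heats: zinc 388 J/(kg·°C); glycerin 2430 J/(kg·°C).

Let T be the final temperature. ΣQ_i = 0:
0.0993*388*(T − 269) + 0.0912*2430*(T − 35.7) = 0
(38.53 + 221.62) T = 38.53*269 + 221.62*35.7
T ≈ 70.25 °C

T_f ≈ 70.3 °C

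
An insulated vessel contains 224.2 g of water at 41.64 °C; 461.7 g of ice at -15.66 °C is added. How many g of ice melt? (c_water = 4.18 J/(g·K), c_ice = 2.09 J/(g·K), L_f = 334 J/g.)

Water can give up m c ΔT = 224.2×4.18×41.64 = 39023 J before reaching 0 °C.
Warming the ice to 0 °C takes 461.7×2.09×15.66 = 15111 J, leaving 23912 J for melting.
To melt every bit of ice: 461.7×334 = 154208 J.
23912 J < 154208 J, so only part of the ice melts and the system sits at 0 °C.
m_melted×334 = 23912  ⇒  m_melted ≈ 71.59 g.

m_melted ≈ 71.6 g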